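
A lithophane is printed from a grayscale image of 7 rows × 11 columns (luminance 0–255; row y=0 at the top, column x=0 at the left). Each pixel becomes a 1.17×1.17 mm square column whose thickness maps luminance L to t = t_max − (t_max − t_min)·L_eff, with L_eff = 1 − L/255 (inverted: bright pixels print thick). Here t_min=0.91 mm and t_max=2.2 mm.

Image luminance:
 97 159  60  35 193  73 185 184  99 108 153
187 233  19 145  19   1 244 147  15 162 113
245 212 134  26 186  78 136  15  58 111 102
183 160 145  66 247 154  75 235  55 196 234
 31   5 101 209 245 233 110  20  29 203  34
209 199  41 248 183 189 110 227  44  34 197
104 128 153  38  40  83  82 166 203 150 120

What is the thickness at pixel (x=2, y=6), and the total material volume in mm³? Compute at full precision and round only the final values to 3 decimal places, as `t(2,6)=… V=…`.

t(2,6)=1.684 V=164.144

span = t_max - t_min = 2.2 - 0.91 = 1.290
L(2,6) = 153, L_eff = 1 - 153/255 = 0.400000 (inverted)
t(2,6) = 2.2 - 1.290·0.400000 = 1.684
Σt over all 7·11 pixels = 1019231/8500 ≈ 119.9095294
V = pitch²·Σt = 1.17²·1019231/8500 = 164.144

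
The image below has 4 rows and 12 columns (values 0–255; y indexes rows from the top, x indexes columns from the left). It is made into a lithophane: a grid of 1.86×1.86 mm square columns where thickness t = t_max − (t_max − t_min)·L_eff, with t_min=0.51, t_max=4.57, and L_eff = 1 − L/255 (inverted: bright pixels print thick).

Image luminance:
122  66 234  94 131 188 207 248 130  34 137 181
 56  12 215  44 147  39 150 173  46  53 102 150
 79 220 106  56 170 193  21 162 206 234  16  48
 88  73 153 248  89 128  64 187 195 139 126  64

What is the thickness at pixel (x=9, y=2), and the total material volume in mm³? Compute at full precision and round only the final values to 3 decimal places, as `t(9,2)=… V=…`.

t(9,2)=4.236 V=416.507

span = t_max - t_min = 4.57 - 0.51 = 4.060
L(9,2) = 234, L_eff = 1 - 234/255 = 0.082353 (inverted)
t(9,2) = 4.57 - 4.060·0.082353 = 4.236
Σt over all 4·12 pixels = 255832/2125 ≈ 120.3915294
V = pitch²·Σt = 1.86²·255832/2125 = 416.507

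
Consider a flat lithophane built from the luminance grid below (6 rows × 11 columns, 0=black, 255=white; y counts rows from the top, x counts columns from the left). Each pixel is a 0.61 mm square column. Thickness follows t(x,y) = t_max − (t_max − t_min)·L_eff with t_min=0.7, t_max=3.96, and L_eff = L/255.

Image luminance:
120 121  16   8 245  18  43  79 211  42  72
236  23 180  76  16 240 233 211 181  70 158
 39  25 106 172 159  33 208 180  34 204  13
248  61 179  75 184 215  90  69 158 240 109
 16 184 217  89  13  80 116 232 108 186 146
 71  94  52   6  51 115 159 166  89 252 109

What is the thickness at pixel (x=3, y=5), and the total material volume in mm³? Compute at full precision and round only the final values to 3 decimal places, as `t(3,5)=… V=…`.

span = t_max - t_min = 3.96 - 0.7 = 3.260
L(3,5) = 6, L_eff = 6/255 = 0.023529
t(3,5) = 3.96 - 3.260·0.023529 = 3.883
Σt over all 6·11 pixels = 2036327/12750 ≈ 159.7119216
V = pitch²·Σt = 0.61²·2036327/12750 = 59.429

t(3,5)=3.883 V=59.429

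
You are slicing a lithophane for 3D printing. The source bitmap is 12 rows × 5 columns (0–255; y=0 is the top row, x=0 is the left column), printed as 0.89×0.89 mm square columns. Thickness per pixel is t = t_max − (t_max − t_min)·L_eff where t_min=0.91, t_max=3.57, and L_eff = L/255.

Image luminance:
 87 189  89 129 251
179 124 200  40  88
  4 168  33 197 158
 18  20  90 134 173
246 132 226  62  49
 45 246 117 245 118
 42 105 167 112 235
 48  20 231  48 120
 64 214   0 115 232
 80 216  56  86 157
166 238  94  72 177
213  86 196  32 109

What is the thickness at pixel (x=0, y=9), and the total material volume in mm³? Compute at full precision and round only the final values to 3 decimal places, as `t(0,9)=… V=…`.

span = t_max - t_min = 3.57 - 0.91 = 2.660
L(0,9) = 80, L_eff = 80/255 = 0.313725
t(0,9) = 3.57 - 2.660·0.313725 = 2.735
Σt over all 12·5 pixels = 860923/6375 ≈ 135.0467451
V = pitch²·Σt = 0.89²·860923/6375 = 106.971

t(0,9)=2.735 V=106.971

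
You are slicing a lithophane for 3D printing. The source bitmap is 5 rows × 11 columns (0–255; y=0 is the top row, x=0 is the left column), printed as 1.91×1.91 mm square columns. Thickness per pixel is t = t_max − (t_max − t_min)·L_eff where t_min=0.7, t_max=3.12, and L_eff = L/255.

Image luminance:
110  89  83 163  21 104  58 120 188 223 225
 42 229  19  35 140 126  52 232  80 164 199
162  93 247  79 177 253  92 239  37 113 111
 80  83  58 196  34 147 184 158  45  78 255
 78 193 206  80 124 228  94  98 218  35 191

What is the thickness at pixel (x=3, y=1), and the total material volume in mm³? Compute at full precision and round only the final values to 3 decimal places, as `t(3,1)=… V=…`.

span = t_max - t_min = 3.12 - 0.7 = 2.420
L(3,1) = 35, L_eff = 35/255 = 0.137255
t(3,1) = 3.12 - 2.420·0.137255 = 2.788
Σt over all 5·11 pixels = 660286/6375 ≈ 103.5742745
V = pitch²·Σt = 1.91²·660286/6375 = 377.849

t(3,1)=2.788 V=377.849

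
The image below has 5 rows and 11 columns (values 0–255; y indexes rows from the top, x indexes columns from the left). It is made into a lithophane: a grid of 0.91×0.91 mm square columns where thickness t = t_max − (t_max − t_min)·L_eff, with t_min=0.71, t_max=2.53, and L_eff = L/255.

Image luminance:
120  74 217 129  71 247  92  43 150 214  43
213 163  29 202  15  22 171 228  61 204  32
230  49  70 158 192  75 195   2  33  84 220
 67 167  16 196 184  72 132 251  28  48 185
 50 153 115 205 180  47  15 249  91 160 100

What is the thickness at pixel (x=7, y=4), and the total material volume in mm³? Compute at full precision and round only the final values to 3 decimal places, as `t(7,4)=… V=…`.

span = t_max - t_min = 2.53 - 0.71 = 1.820
L(7,4) = 249, L_eff = 249/255 = 0.976471
t(7,4) = 2.53 - 1.820·0.976471 = 0.753
Σt over all 5·11 pixels = 772729/8500 ≈ 90.9092941
V = pitch²·Σt = 0.91²·772729/8500 = 75.282

t(7,4)=0.753 V=75.282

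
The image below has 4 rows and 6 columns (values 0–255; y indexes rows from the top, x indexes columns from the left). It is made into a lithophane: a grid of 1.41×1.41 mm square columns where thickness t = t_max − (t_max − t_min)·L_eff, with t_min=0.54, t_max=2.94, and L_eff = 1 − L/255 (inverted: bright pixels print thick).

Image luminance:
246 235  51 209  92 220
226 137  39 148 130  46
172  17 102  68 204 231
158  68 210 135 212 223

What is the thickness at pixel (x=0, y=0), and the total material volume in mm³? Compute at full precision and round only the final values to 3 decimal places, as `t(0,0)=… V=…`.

span = t_max - t_min = 2.94 - 0.54 = 2.400
L(0,0) = 246, L_eff = 1 - 246/255 = 0.035294 (inverted)
t(0,0) = 2.94 - 2.400·0.035294 = 2.855
Σt over all 4·6 pixels = 19824/425 ≈ 46.6447059
V = pitch²·Σt = 1.41²·19824/425 = 92.734

t(0,0)=2.855 V=92.734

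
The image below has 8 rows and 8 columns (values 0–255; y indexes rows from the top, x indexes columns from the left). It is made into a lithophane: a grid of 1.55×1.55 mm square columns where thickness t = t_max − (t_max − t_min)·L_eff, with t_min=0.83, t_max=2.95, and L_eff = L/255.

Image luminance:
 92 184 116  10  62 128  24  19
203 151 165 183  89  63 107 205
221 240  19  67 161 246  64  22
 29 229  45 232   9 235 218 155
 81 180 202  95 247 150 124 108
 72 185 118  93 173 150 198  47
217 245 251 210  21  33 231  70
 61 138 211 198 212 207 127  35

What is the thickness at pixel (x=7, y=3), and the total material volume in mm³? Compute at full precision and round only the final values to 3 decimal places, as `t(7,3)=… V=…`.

span = t_max - t_min = 2.95 - 0.83 = 2.120
L(7,3) = 155, L_eff = 155/255 = 0.607843
t(7,3) = 2.95 - 2.120·0.607843 = 1.661
Σt over all 8·8 pixels = 743401/6375 ≈ 116.6119216
V = pitch²·Σt = 1.55²·743401/6375 = 280.160

t(7,3)=1.661 V=280.160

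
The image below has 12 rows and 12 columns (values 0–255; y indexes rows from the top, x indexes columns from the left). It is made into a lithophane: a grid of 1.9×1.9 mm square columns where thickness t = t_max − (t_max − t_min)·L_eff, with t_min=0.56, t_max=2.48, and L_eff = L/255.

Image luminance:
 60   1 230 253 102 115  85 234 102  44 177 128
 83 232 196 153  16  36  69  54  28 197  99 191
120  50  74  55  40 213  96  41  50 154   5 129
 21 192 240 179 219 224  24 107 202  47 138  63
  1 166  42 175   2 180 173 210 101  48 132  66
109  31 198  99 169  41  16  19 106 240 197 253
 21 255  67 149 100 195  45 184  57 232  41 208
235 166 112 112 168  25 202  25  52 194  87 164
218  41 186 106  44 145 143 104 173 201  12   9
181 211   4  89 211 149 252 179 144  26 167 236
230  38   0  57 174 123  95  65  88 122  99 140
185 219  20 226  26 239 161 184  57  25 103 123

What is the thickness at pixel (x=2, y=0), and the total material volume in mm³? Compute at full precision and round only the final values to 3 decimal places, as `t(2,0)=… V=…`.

span = t_max - t_min = 2.48 - 0.56 = 1.920
L(2,0) = 230, L_eff = 230/255 = 0.901961
t(2,0) = 2.48 - 1.920·0.901961 = 0.748
Σt over all 12·12 pixels = 479392/2125 ≈ 225.5962353
V = pitch²·Σt = 1.9²·479392/2125 = 814.402

t(2,0)=0.748 V=814.402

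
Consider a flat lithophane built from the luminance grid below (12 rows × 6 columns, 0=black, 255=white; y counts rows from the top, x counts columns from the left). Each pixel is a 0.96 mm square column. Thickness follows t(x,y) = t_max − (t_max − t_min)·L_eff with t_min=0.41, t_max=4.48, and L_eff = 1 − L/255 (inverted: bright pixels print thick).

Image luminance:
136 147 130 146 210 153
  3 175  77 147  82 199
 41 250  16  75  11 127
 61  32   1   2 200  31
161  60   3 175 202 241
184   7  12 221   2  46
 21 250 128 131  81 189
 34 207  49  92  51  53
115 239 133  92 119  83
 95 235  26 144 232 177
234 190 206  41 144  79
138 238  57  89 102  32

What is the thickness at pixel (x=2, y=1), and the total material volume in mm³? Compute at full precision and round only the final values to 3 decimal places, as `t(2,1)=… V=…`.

t(2,1)=1.639 V=149.176

span = t_max - t_min = 4.48 - 0.41 = 4.070
L(2,1) = 77, L_eff = 1 - 77/255 = 0.698039 (inverted)
t(2,1) = 4.48 - 4.070·0.698039 = 1.639
Σt over all 12·6 pixels = 343967/2125 ≈ 161.8668235
V = pitch²·Σt = 0.96²·343967/2125 = 149.176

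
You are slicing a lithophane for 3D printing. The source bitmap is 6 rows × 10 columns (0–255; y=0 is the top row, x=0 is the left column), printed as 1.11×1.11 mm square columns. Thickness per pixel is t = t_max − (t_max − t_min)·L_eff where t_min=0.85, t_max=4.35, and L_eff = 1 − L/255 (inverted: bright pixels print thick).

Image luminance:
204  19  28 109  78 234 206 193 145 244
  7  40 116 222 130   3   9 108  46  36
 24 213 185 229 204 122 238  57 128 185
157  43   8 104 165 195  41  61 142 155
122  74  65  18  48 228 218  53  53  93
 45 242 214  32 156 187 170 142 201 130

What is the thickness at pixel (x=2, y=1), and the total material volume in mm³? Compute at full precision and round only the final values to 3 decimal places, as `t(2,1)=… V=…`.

t(2,1)=2.442 V=186.695

span = t_max - t_min = 4.35 - 0.85 = 3.500
L(2,1) = 116, L_eff = 1 - 116/255 = 0.545098 (inverted)
t(2,1) = 4.35 - 3.500·0.545098 = 2.442
Σt over all 6·10 pixels = 38639/255 ≈ 151.5254902
V = pitch²·Σt = 1.11²·38639/255 = 186.695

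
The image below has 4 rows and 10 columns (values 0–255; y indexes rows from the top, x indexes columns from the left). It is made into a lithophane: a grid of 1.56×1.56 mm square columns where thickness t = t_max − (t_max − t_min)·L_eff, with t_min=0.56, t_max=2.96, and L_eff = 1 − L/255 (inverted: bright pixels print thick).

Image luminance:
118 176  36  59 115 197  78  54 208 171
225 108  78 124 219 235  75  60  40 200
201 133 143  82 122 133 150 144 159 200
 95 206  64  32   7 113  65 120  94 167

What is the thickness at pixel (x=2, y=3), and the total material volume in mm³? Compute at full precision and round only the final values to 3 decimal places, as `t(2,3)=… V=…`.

t(2,3)=1.162 V=169.172

span = t_max - t_min = 2.96 - 0.56 = 2.400
L(2,3) = 64, L_eff = 1 - 64/255 = 0.749020 (inverted)
t(2,3) = 2.96 - 2.400·0.749020 = 1.162
Σt over all 4·10 pixels = 29544/425 ≈ 69.5152941
V = pitch²·Σt = 1.56²·29544/425 = 169.172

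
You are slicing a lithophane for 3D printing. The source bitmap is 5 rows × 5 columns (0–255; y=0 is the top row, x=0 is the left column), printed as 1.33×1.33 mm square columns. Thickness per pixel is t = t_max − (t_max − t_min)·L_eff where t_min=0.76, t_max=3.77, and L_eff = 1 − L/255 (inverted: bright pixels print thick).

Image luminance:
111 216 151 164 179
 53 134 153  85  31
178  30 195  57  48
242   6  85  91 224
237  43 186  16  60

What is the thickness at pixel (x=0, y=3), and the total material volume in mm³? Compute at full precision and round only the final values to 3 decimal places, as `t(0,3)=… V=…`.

span = t_max - t_min = 3.77 - 0.76 = 3.010
L(0,3) = 242, L_eff = 1 - 242/255 = 0.050980 (inverted)
t(0,3) = 3.77 - 3.010·0.050980 = 3.617
Σt over all 5·5 pixels = 3247/60 ≈ 54.1166667
V = pitch²·Σt = 1.33²·3247/60 = 95.727

t(0,3)=3.617 V=95.727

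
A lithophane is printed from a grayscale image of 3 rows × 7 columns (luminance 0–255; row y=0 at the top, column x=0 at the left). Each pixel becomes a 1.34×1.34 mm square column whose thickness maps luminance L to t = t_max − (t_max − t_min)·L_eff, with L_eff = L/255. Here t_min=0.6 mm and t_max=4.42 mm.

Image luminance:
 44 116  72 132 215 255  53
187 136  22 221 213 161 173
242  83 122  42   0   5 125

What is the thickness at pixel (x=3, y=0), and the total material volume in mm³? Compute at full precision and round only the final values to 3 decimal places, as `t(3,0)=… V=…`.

t(3,0)=2.443 V=96.220

span = t_max - t_min = 4.42 - 0.6 = 3.820
L(3,0) = 132, L_eff = 132/255 = 0.517647
t(3,0) = 4.42 - 3.820·0.517647 = 2.443
Σt over all 3·7 pixels = 113871/2125 ≈ 53.5863529
V = pitch²·Σt = 1.34²·113871/2125 = 96.220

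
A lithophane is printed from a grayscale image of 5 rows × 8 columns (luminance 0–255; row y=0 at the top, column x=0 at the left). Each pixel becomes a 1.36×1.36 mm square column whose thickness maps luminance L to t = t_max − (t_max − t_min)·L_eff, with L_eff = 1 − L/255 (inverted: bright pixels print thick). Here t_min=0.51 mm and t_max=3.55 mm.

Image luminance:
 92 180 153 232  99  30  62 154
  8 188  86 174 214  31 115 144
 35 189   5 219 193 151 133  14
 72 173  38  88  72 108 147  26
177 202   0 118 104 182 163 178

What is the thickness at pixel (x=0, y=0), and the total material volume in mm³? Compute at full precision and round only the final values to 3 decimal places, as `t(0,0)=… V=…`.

span = t_max - t_min = 3.55 - 0.51 = 3.040
L(0,0) = 92, L_eff = 1 - 92/255 = 0.639216 (inverted)
t(0,0) = 3.55 - 3.040·0.639216 = 1.607
Σt over all 5·8 pixels = 163658/2125 ≈ 77.0155294
V = pitch²·Σt = 1.36²·163658/2125 = 142.448

t(0,0)=1.607 V=142.448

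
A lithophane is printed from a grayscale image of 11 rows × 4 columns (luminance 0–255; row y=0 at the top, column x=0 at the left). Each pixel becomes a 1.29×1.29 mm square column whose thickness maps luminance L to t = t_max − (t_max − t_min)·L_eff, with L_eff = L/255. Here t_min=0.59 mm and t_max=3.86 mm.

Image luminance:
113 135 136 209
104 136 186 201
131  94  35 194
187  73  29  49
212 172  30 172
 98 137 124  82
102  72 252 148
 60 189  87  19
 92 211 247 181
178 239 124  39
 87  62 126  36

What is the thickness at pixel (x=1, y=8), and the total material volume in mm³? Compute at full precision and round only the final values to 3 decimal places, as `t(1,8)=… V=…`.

t(1,8)=1.154 V=163.342

span = t_max - t_min = 3.86 - 0.59 = 3.270
L(1,8) = 211, L_eff = 211/255 = 0.827451
t(1,8) = 3.86 - 3.270·0.827451 = 1.154
Σt over all 11·4 pixels = 83433/850 ≈ 98.1564706
V = pitch²·Σt = 1.29²·83433/850 = 163.342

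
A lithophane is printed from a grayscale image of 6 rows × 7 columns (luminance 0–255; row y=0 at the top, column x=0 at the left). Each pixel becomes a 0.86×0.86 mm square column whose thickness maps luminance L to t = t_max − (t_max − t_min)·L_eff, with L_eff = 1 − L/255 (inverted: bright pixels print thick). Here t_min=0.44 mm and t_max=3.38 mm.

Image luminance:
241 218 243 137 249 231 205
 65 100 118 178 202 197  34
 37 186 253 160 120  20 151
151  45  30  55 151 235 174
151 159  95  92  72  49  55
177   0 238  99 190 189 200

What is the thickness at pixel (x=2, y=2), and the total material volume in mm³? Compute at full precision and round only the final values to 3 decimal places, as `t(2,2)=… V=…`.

span = t_max - t_min = 3.38 - 0.44 = 2.940
L(2,2) = 253, L_eff = 1 - 253/255 = 0.007843 (inverted)
t(2,2) = 3.38 - 2.940·0.007843 = 3.357
Σt over all 6·7 pixels = 185094/2125 ≈ 87.1030588
V = pitch²·Σt = 0.86²·185094/2125 = 64.421

t(2,2)=3.357 V=64.421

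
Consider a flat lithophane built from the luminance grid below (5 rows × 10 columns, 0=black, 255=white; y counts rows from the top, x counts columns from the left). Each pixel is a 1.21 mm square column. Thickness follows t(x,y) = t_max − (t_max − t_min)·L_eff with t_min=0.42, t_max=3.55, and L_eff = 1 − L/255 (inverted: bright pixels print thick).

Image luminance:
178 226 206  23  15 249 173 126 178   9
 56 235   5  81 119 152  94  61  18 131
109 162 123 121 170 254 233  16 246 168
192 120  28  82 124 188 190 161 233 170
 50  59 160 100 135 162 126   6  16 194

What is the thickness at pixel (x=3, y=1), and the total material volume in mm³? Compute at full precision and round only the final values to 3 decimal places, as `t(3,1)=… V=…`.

t(3,1)=1.414 V=146.354

span = t_max - t_min = 3.55 - 0.42 = 3.130
L(3,1) = 81, L_eff = 1 - 81/255 = 0.682353 (inverted)
t(3,1) = 3.55 - 3.130·0.682353 = 1.414
Σt over all 5·10 pixels = 2549029/25500 ≈ 99.9619216
V = pitch²·Σt = 1.21²·2549029/25500 = 146.354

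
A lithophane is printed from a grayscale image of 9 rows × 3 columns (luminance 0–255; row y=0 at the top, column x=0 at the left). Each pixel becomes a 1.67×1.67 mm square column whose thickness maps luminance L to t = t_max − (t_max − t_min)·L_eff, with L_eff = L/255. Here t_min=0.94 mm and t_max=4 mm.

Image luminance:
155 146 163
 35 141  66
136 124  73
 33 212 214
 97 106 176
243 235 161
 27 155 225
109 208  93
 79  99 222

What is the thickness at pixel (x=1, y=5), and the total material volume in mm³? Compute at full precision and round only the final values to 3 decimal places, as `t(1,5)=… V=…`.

t(1,5)=1.180 V=176.270

span = t_max - t_min = 4 - 0.94 = 3.060
L(1,5) = 235, L_eff = 235/255 = 0.921569
t(1,5) = 4 - 3.060·0.921569 = 1.180
Σt over all 9·3 pixels = 63.204
V = pitch²·Σt = 1.67²·63.204 = 176.270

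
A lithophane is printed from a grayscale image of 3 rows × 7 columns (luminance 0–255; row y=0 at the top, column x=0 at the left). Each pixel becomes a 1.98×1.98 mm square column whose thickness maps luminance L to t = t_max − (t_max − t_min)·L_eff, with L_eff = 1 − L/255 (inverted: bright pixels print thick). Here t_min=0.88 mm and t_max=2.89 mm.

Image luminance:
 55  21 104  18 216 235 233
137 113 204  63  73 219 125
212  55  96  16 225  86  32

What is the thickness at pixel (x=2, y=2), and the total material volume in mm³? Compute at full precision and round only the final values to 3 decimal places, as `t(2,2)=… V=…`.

t(2,2)=1.637 V=150.878

span = t_max - t_min = 2.89 - 0.88 = 2.010
L(2,2) = 96, L_eff = 1 - 96/255 = 0.623529 (inverted)
t(2,2) = 2.89 - 2.010·0.623529 = 1.637
Σt over all 3·7 pixels = 163563/4250 ≈ 38.4854118
V = pitch²·Σt = 1.98²·163563/4250 = 150.878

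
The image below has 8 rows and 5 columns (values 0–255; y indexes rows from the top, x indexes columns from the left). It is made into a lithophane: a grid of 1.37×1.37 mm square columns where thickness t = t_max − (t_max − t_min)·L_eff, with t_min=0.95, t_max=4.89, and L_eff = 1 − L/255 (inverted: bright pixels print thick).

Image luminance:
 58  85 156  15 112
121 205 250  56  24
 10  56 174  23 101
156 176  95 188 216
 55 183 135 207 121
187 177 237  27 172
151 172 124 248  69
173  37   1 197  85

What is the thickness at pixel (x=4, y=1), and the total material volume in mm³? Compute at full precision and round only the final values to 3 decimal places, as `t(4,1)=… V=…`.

t(4,1)=1.321 V=217.337

span = t_max - t_min = 4.89 - 0.95 = 3.940
L(4,1) = 24, L_eff = 1 - 24/255 = 0.905882 (inverted)
t(4,1) = 4.89 - 3.940·0.905882 = 1.321
Σt over all 8·5 pixels = 295279/2550 ≈ 115.7956863
V = pitch²·Σt = 1.37²·295279/2550 = 217.337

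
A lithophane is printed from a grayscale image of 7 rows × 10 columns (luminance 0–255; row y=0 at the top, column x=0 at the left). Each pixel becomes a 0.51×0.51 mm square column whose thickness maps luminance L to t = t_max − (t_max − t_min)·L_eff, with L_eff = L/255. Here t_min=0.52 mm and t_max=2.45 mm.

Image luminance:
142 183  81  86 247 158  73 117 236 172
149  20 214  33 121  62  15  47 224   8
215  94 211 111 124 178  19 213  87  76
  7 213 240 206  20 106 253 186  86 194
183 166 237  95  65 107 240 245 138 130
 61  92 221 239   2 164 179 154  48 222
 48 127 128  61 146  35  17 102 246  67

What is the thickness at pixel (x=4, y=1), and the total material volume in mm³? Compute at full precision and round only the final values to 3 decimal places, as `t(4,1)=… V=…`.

t(4,1)=1.534 V=26.512

span = t_max - t_min = 2.45 - 0.52 = 1.930
L(4,1) = 121, L_eff = 121/255 = 0.474510
t(4,1) = 2.45 - 1.930·0.474510 = 1.534
Σt over all 7·10 pixels = 433199/4250 ≈ 101.9291765
V = pitch²·Σt = 0.51²·433199/4250 = 26.512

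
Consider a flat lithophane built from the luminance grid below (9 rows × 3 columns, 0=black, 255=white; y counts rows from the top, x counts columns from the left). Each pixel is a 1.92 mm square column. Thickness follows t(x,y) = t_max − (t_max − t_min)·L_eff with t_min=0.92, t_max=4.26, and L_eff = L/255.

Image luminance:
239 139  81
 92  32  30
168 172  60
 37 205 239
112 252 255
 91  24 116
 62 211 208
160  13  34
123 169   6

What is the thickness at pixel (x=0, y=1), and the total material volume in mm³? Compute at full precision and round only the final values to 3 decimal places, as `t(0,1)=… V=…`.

span = t_max - t_min = 4.26 - 0.92 = 3.340
L(0,1) = 92, L_eff = 92/255 = 0.360784
t(0,1) = 4.26 - 3.340·0.360784 = 3.055
Σt over all 9·3 pixels = 60693/850 ≈ 71.4035294
V = pitch²·Σt = 1.92²·60693/850 = 263.222

t(0,1)=3.055 V=263.222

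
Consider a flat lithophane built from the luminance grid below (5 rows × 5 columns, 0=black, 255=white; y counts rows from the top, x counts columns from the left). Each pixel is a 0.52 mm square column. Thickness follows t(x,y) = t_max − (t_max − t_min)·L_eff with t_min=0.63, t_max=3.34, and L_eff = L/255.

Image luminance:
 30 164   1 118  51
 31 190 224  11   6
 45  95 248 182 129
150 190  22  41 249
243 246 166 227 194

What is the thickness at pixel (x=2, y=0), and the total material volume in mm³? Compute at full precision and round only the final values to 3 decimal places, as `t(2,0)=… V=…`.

t(2,0)=3.329 V=13.230

span = t_max - t_min = 3.34 - 0.63 = 2.710
L(2,0) = 1, L_eff = 1/255 = 0.003922
t(2,0) = 3.34 - 2.710·0.003922 = 3.329
Σt over all 5·5 pixels = 1247687/25500 ≈ 48.9289020
V = pitch²·Σt = 0.52²·1247687/25500 = 13.230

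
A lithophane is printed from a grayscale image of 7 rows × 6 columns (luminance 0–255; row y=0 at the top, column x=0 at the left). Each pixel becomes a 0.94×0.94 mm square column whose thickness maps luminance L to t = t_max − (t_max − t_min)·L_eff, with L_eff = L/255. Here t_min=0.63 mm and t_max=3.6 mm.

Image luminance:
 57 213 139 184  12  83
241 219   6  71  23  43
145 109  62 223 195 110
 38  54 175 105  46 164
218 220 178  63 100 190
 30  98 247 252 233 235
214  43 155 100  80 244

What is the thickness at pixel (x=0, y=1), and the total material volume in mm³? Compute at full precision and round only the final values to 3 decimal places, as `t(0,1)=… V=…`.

span = t_max - t_min = 3.6 - 0.63 = 2.970
L(0,1) = 241, L_eff = 241/255 = 0.945098
t(0,1) = 3.6 - 2.970·0.945098 = 0.793
Σt over all 7·6 pixels = 729117/8500 ≈ 85.7784706
V = pitch²·Σt = 0.94²·729117/8500 = 75.794

t(0,1)=0.793 V=75.794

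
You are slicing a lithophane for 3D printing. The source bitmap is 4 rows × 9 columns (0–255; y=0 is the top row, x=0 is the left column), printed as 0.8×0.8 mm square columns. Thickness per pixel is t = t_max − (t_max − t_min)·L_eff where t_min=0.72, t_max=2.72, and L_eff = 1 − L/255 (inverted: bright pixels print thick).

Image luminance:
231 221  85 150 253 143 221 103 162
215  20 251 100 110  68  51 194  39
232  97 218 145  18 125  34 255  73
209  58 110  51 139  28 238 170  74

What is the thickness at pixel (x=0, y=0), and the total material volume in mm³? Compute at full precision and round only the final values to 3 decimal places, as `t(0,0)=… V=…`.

span = t_max - t_min = 2.72 - 0.72 = 2.000
L(0,0) = 231, L_eff = 1 - 231/255 = 0.094118 (inverted)
t(0,0) = 2.72 - 2.000·0.094118 = 2.532
Σt over all 4·9 pixels = 81958/1275 ≈ 64.2807843
V = pitch²·Σt = 0.8²·81958/1275 = 41.140

t(0,0)=2.532 V=41.140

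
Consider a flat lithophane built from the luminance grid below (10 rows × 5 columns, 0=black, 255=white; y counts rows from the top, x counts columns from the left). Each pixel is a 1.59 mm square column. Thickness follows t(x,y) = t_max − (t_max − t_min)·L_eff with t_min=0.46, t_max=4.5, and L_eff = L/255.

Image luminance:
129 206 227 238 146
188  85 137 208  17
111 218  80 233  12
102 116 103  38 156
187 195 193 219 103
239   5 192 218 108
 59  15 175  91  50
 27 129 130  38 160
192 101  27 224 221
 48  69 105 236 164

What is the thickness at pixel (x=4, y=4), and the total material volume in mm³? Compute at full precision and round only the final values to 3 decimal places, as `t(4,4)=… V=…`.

span = t_max - t_min = 4.5 - 0.46 = 4.040
L(4,4) = 103, L_eff = 103/255 = 0.403922
t(4,4) = 4.5 - 4.040·0.403922 = 2.868
Σt over all 10·5 pixels = 152141/1275 ≈ 119.3262745
V = pitch²·Σt = 1.59²·152141/1275 = 301.669

t(4,4)=2.868 V=301.669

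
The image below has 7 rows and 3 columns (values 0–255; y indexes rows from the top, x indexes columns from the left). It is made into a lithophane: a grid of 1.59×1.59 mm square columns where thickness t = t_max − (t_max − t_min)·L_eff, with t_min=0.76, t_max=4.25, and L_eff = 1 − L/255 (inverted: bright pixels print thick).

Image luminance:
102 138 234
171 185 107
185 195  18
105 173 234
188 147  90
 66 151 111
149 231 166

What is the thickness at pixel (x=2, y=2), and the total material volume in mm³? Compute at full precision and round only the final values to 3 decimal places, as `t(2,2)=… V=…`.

t(2,2)=1.006 V=149.201

span = t_max - t_min = 4.25 - 0.76 = 3.490
L(2,2) = 18, L_eff = 1 - 18/255 = 0.929412 (inverted)
t(2,2) = 4.25 - 3.490·0.929412 = 1.006
Σt over all 7·3 pixels = 752467/12750 ≈ 59.0170196
V = pitch²·Σt = 1.59²·752467/12750 = 149.201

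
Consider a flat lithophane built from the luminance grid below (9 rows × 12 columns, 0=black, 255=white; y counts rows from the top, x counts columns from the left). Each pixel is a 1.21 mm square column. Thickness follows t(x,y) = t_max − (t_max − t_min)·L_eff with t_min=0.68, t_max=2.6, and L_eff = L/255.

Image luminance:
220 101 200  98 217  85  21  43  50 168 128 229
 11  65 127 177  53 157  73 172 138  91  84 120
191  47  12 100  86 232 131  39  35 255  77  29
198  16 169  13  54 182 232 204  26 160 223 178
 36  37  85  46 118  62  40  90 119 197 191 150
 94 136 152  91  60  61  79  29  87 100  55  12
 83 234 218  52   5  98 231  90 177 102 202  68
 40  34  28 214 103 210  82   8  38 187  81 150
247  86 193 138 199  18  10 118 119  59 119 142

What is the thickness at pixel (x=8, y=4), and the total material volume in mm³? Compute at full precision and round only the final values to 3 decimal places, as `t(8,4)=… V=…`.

span = t_max - t_min = 2.6 - 0.68 = 1.920
L(8,4) = 119, L_eff = 119/255 = 0.466667
t(8,4) = 2.6 - 1.920·0.466667 = 1.704
Σt over all 9·12 pixels = 404268/2125 ≈ 190.2437647
V = pitch²·Σt = 1.21²·404268/2125 = 278.536

t(8,4)=1.704 V=278.536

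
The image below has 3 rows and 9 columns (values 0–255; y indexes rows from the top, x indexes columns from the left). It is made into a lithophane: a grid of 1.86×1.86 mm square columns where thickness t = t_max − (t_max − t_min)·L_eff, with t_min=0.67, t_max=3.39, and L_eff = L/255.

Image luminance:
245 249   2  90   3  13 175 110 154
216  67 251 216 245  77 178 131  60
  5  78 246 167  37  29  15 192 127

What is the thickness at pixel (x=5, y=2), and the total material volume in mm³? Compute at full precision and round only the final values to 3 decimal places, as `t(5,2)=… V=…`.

span = t_max - t_min = 3.39 - 0.67 = 2.720
L(5,2) = 29, L_eff = 29/255 = 0.113725
t(5,2) = 3.39 - 2.720·0.113725 = 3.081
Σt over all 3·9 pixels = 55.498
V = pitch²·Σt = 1.86²·55.498 = 192.001

t(5,2)=3.081 V=192.001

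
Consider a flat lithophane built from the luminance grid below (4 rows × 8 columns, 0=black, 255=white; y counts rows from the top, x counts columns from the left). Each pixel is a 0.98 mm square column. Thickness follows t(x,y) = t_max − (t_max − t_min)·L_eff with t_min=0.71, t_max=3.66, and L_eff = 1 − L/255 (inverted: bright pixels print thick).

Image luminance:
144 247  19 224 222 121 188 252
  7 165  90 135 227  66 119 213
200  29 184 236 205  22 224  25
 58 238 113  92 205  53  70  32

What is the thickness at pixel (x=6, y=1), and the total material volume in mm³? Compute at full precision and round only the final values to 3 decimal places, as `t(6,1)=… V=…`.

t(6,1)=2.087 V=70.984

span = t_max - t_min = 3.66 - 0.71 = 2.950
L(6,1) = 119, L_eff = 1 - 119/255 = 0.533333 (inverted)
t(6,1) = 3.66 - 2.950·0.533333 = 2.087
Σt over all 4·8 pixels = 125649/1700 ≈ 73.9111765
V = pitch²·Σt = 0.98²·125649/1700 = 70.984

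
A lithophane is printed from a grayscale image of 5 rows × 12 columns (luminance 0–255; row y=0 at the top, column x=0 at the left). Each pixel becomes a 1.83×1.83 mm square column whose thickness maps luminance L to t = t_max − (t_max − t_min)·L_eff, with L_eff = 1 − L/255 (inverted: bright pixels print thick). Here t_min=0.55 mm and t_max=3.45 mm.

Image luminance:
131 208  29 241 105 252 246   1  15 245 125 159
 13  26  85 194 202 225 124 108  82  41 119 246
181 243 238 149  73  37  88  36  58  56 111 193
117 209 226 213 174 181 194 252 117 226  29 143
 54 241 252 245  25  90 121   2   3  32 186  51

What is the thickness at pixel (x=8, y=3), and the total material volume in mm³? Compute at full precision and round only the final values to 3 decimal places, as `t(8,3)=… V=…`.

t(8,3)=1.881 V=417.788

span = t_max - t_min = 3.45 - 0.55 = 2.900
L(8,3) = 117, L_eff = 1 - 117/255 = 0.541176 (inverted)
t(8,3) = 3.45 - 2.900·0.541176 = 1.881
Σt over all 5·12 pixels = 159061/1275 ≈ 124.7537255
V = pitch²·Σt = 1.83²·159061/1275 = 417.788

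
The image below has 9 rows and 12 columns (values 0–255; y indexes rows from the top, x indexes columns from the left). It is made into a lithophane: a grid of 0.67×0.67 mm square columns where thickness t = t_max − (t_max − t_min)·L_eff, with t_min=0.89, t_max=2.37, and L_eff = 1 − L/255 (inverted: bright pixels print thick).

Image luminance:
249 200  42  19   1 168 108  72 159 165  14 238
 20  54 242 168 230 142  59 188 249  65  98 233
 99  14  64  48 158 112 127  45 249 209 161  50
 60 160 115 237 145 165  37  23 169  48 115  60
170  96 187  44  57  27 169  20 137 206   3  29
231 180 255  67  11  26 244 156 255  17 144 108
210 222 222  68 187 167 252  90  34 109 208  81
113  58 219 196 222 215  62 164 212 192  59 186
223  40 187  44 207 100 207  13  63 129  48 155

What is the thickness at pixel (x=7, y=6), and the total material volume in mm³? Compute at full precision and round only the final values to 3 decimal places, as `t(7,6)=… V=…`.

span = t_max - t_min = 2.37 - 0.89 = 1.480
L(7,6) = 90, L_eff = 1 - 90/255 = 0.647059 (inverted)
t(7,6) = 2.37 - 1.480·0.647059 = 1.412
Σt over all 9·12 pixels = 1125437/6375 ≈ 176.5391373
V = pitch²·Σt = 0.67²·1125437/6375 = 79.248

t(7,6)=1.412 V=79.248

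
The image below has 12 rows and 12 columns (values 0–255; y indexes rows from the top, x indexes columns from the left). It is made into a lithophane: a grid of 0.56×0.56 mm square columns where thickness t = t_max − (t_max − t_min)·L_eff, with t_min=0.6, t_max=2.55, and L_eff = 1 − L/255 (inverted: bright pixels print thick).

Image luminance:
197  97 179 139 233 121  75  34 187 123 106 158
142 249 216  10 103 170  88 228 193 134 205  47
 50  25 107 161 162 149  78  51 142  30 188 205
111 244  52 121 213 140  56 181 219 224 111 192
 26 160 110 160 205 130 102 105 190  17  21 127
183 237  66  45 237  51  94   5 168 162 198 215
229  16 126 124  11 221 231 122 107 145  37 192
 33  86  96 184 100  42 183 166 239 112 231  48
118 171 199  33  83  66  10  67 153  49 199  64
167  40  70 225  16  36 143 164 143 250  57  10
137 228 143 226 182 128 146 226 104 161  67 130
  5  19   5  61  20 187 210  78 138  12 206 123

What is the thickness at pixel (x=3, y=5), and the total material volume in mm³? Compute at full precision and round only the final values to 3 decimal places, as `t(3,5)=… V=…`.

span = t_max - t_min = 2.55 - 0.6 = 1.950
L(3,5) = 45, L_eff = 1 - 45/255 = 0.823529 (inverted)
t(3,5) = 2.55 - 1.950·0.823529 = 0.944
Σt over all 12·12 pixels = 95922/425 ≈ 225.6988235
V = pitch²·Σt = 0.56²·95922/425 = 70.779

t(3,5)=0.944 V=70.779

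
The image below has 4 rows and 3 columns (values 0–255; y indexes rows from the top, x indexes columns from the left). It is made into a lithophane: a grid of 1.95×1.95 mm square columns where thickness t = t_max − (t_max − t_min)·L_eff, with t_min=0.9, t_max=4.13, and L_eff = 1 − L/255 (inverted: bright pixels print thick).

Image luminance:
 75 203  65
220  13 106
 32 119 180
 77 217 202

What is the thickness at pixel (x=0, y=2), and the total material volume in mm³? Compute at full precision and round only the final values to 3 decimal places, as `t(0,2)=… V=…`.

t(0,2)=1.305 V=113.748

span = t_max - t_min = 4.13 - 0.9 = 3.230
L(0,2) = 32, L_eff = 1 - 32/255 = 0.874510 (inverted)
t(0,2) = 4.13 - 3.230·0.874510 = 1.305
Σt over all 4·3 pixels = 29.914
V = pitch²·Σt = 1.95²·29.914 = 113.748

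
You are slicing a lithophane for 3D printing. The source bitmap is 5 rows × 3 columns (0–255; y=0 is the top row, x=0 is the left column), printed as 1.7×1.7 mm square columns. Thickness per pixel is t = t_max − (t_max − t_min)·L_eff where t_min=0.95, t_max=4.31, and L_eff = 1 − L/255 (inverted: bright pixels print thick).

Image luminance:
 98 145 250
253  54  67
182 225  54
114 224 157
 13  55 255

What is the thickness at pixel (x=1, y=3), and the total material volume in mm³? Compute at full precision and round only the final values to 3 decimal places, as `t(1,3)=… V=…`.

t(1,3)=3.902 V=122.902

span = t_max - t_min = 4.31 - 0.95 = 3.360
L(1,3) = 224, L_eff = 1 - 224/255 = 0.121569 (inverted)
t(1,3) = 4.31 - 3.360·0.121569 = 3.902
Σt over all 5·3 pixels = 361477/8500 ≈ 42.5267059
V = pitch²·Σt = 1.7²·361477/8500 = 122.902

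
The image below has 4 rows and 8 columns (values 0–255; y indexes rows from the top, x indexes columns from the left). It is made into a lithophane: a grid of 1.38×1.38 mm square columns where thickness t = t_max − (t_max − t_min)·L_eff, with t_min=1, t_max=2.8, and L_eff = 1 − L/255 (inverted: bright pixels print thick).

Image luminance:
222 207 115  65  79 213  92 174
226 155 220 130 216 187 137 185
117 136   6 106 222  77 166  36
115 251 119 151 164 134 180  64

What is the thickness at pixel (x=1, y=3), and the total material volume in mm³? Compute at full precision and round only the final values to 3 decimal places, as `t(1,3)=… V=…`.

t(1,3)=2.772 V=123.678

span = t_max - t_min = 2.8 - 1 = 1.800
L(1,3) = 251, L_eff = 1 - 251/255 = 0.015686 (inverted)
t(1,3) = 2.8 - 1.800·0.015686 = 2.772
Σt over all 4·8 pixels = 27601/425 ≈ 64.9435294
V = pitch²·Σt = 1.38²·27601/425 = 123.678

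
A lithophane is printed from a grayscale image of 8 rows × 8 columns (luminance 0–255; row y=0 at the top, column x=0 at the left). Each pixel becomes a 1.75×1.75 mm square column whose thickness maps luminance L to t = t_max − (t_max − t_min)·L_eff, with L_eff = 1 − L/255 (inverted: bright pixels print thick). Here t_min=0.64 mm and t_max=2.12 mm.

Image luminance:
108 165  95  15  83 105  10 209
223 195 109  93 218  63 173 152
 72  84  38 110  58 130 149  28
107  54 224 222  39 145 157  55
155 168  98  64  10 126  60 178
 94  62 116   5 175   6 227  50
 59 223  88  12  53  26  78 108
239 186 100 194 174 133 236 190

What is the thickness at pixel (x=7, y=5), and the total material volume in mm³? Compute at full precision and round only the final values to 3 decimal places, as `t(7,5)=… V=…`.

t(7,5)=0.930 V=256.634

span = t_max - t_min = 2.12 - 0.64 = 1.480
L(7,5) = 50, L_eff = 1 - 50/255 = 0.803922 (inverted)
t(7,5) = 2.12 - 1.480·0.803922 = 0.930
Σt over all 8·8 pixels = 534217/6375 ≈ 83.7987451
V = pitch²·Σt = 1.75²·534217/6375 = 256.634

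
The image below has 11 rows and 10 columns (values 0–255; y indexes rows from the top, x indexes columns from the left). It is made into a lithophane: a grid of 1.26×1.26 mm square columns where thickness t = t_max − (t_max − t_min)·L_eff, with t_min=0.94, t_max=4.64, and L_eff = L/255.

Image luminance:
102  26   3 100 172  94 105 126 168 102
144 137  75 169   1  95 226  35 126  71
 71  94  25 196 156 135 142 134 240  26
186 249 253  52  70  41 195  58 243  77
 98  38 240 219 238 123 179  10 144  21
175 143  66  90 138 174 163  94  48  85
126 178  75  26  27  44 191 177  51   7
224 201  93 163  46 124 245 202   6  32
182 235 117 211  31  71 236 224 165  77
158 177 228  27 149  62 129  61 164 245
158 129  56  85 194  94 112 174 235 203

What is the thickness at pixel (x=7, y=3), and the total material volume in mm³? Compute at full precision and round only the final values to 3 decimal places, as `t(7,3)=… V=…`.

span = t_max - t_min = 4.64 - 0.94 = 3.700
L(7,3) = 58, L_eff = 58/255 = 0.227451
t(7,3) = 4.64 - 3.700·0.227451 = 3.798
Σt over all 11·10 pixels = 263233/850 ≈ 309.6858824
V = pitch²·Σt = 1.26²·263233/850 = 491.657

t(7,3)=3.798 V=491.657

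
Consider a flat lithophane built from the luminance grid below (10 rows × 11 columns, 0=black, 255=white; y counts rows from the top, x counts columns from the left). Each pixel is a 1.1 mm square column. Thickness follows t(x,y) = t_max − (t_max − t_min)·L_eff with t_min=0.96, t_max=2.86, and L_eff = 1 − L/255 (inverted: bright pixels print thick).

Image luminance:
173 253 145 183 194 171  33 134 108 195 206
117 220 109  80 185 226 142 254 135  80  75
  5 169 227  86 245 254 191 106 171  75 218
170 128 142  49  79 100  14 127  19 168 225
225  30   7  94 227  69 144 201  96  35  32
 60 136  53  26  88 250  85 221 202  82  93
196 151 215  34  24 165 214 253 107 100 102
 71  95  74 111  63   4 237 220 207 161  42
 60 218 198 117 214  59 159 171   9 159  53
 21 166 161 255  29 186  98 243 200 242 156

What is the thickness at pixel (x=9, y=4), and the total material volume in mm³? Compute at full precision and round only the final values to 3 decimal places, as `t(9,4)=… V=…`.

span = t_max - t_min = 2.86 - 0.96 = 1.900
L(9,4) = 35, L_eff = 1 - 35/255 = 0.862745 (inverted)
t(9,4) = 2.86 - 1.900·0.862745 = 1.221
Σt over all 10·11 pixels = 91943/425 ≈ 216.3364706
V = pitch²·Σt = 1.1²·91943/425 = 261.767

t(9,4)=1.221 V=261.767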